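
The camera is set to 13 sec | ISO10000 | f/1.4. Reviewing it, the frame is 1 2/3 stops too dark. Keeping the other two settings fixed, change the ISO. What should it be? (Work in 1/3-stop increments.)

ISO 32000

Underexposed by 1 2/3 stops → need 1 2/3 stops brighter.
ISO: 10000 → 12800 → 16000 → 20000 → 25600 → 32000.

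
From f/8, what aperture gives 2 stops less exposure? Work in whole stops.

f/16

Aperture: f/8 → f/11 → f/16 — 2 stops narrower (darker).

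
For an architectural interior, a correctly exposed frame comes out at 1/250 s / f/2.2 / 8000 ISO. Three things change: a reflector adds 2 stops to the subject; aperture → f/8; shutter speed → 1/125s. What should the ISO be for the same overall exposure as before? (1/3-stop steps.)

Scene light: 2 stops brighter.
Aperture: f/2.2 → f/2.5 → f/2.8 → f/3.2 → f/3.5 → f/4 → f/4.5 → f/5 → f/5.6 → f/6.3 → f/7.1 → f/8 — 3 2/3 stops smaller aperture (darker).
Shutter speed: 1/250 → 1/200 → 1/160 → 1/125 — 1 stop longer (brighter).
Net so far: 2/3 stop darker. ISO: 8000 → 10000 → 12800.

ISO 12800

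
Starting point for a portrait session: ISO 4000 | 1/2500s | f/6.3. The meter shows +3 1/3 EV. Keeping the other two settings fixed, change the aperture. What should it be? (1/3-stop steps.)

Overexposed by 3 1/3 stops → need 3 1/3 stops darker.
Aperture: f/6.3 → f/7.1 → f/8 → f/9 → f/10 → f/11 → f/13 → f/14 → f/16 → f/18 → f/20.

f/20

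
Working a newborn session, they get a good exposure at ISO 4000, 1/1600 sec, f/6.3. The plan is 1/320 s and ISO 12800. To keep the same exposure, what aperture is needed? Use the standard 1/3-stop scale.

f/25

Shutter speed: 1/1600 → 1/1250 → 1/1000 → 1/800 → 1/640 → 1/500 → 1/400 → 1/320 — 2 1/3 stops longer (brighter).
ISO: 4000 → 5000 → 6400 → 8000 → 10000 → 12800 — 1 2/3 stops raised (brighter).
Net change so far: 4 stops brighter. Offset with the aperture: f/6.3 → f/7.1 → f/8 → f/9 → f/10 → f/11 → f/13 → f/14 → f/16 → f/18 → f/20 → f/22 → f/25.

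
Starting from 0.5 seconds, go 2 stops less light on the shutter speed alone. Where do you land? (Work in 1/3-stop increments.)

1/8s

Shutter speed: 0.5 → 0.4 → 0.3 → 1/4 → 1/5 → 1/6 → 1/8 — 2 stops shorter (darker).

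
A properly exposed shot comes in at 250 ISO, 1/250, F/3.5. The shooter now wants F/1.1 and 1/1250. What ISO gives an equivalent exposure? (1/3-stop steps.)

ISO 125

Aperture: f/3.5 → f/3.2 → f/2.8 → f/2.5 → f/2.2 → f/2 → f/1.8 → f/1.6 → f/1.4 → f/1.2 → f/1.1 — 3 1/3 stops opened up (brighter).
Shutter speed: 1/250 → 1/320 → 1/400 → 1/500 → 1/640 → 1/800 → 1/1000 → 1/1250 — 2 1/3 stops shorter (darker).
Net change so far: 1 stop brighter. Offset with the ISO: 250 → 200 → 160 → 125.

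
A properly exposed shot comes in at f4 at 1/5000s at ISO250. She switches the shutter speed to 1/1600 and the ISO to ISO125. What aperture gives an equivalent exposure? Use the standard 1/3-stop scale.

f/5

Shutter speed: 1/5000 → 1/4000 → 1/3200 → 1/2500 → 1/2000 → 1/1600 — 1 2/3 stops longer (brighter).
ISO: 250 → 200 → 160 → 125 — 1 stop dropped (darker).
Net change so far: 2/3 stop brighter. Offset with the aperture: f/4 → f/4.5 → f/5.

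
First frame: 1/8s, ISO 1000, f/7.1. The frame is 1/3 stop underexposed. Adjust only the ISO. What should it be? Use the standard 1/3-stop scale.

ISO 1250

Underexposed by 1/3 stop → need 1/3 stop brighter.
ISO: 1000 → 1250.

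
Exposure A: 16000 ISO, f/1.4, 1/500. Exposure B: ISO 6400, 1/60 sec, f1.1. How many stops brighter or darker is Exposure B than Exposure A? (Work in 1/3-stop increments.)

Aperture: f/1.4 → f/1.2 → f/1.1 — 2/3 stop larger aperture (brighter).
Shutter speed: 1/500 → 1/400 → 1/320 → 1/250 → 1/200 → 1/160 → 1/125 → 1/100 → 1/80 → 1/60 — 3 stops slower (brighter).
ISO: 16000 → 12800 → 10000 → 8000 → 6400 — 1 1/3 stops lower (darker).
Net: +2/3 +3 −1 1/3 = +2 1/3 stops.

2 1/3 stops brighter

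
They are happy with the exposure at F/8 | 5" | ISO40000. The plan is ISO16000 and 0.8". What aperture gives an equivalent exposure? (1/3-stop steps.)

f/2

ISO: 40000 → 32000 → 25600 → 20000 → 16000 — 1 1/3 stops lower (darker).
Shutter speed: 5 → 4 → 3.2 → 2.5 → 2 → 1.6 → 1.3 → 1 → 0.8 — 2 2/3 stops faster (darker).
Net change so far: 4 stops darker. Offset with the aperture: f/8 → f/7.1 → f/6.3 → f/5.6 → f/5 → f/4.5 → f/4 → f/3.5 → f/3.2 → f/2.8 → f/2.5 → f/2.2 → f/2.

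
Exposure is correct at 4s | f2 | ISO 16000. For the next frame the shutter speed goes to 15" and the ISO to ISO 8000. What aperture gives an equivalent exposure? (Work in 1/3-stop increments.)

f/2.8

Shutter speed: 4 → 5 → 6 → 8 → 10 → 13 → 15 — 2 stops longer (brighter).
ISO: 16000 → 12800 → 10000 → 8000 — 1 stop dropped (darker).
Net change so far: 1 stop brighter. Offset with the aperture: f/2 → f/2.2 → f/2.5 → f/2.8.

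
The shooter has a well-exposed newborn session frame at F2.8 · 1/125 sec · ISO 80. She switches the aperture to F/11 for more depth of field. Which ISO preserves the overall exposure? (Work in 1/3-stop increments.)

Aperture: f/2.8 → f/3.2 → f/3.5 → f/4 → f/4.5 → f/5 → f/5.6 → f/6.3 → f/7.1 → f/8 → f/9 → f/10 → f/11 — 4 stops narrower (darker).
Need 4 stops brighter from the ISO: 80 → 100 → 125 → 160 → 200 → 250 → 320 → 400 → 500 → 640 → 800 → 1000 → 1250.

ISO 1250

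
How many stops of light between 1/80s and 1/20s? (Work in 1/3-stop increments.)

2 stops

1/80 → 1/60 → 1/50 → 1/40 → 1/30 → 1/25 → 1/20 — count the steps: 6 third-stops = 2 stops.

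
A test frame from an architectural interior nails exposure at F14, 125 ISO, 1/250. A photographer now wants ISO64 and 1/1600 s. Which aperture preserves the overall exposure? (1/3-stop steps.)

ISO: 125 → 100 → 80 → 64 — 1 stop dropped (darker).
Shutter speed: 1/250 → 1/320 → 1/400 → 1/500 → 1/640 → 1/800 → 1/1000 → 1/1250 → 1/1600 — 2 2/3 stops shorter (darker).
Net change so far: 3 2/3 stops darker. Offset with the aperture: f/14 → f/13 → f/11 → f/10 → f/9 → f/8 → f/7.1 → f/6.3 → f/5.6 → f/5 → f/4.5 → f/4.

f/4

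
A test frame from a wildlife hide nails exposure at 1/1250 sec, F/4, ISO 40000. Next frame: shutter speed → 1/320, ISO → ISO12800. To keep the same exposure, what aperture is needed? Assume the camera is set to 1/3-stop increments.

Shutter speed: 1/1250 → 1/1000 → 1/800 → 1/640 → 1/500 → 1/400 → 1/320 — 2 stops longer (brighter).
ISO: 40000 → 32000 → 25600 → 20000 → 16000 → 12800 — 1 2/3 stops dropped (darker).
Net change so far: 1/3 stop brighter. Offset with the aperture: f/4 → f/4.5.

f/4.5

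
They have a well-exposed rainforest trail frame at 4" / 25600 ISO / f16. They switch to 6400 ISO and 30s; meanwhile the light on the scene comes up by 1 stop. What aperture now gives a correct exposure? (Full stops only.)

Scene light: 1 stop brighter.
ISO: 25600 → 12800 → 6400 — 2 stops dropped (darker).
Shutter speed: 4 → 8 → 15 → 30 — 3 stops longer (brighter).
Net so far: 2 stops brighter. Aperture: f/16 → f/22 → f/32.

f/32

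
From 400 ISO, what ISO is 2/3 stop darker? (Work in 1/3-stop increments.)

ISO: 400 → 320 → 250 — 2/3 stop lower (darker).

ISO 250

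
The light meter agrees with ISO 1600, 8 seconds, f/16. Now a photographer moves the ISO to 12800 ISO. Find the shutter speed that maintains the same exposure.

ISO: 1600 → 3200 → 6400 → 12800 — 3 stops higher (brighter).
Need 3 stops darker from the shutter speed: 8 → 4 → 2 → 1.

1 s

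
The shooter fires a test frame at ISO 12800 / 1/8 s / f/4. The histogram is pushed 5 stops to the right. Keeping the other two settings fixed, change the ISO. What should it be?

Overexposed by 5 stops → need 5 stops darker.
ISO: 12800 → 6400 → 3200 → 1600 → 800 → 400.

ISO 400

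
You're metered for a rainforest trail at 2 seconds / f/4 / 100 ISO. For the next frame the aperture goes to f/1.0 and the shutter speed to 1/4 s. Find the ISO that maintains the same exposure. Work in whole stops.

ISO 50

Aperture: f/4 → f/2.8 → f/2 → f/1.4 → f/1.0 — 4 stops wider (brighter).
Shutter speed: 2 → 1 → 1/2 → 1/4 — 3 stops shorter (darker).
Net change so far: 1 stop brighter. Offset with the ISO: 100 → 50.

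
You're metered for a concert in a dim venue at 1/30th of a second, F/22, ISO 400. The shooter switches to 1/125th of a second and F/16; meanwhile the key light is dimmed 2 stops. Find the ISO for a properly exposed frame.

ISO 3200

Scene light: 2 stops darker.
Shutter speed: 1/30 → 1/60 → 1/125 — 2 stops shorter (darker).
Aperture: f/22 → f/16 — 1 stop larger aperture (brighter).
Net so far: 3 stops darker. ISO: 400 → 800 → 1600 → 3200.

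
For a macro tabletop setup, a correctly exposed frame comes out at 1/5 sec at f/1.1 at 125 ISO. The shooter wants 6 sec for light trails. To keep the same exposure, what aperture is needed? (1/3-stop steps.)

Shutter speed: 1/5 → 1/4 → 0.3 → 0.4 → 0.5 → 0.6 → 0.8 → 1 → 1.3 → 1.6 → 2 → 2.5 → 3.2 → 4 → 5 → 6 — 5 stops longer (brighter).
Need 5 stops darker from the aperture: f/1.1 → f/1.2 → f/1.4 → f/1.6 → f/1.8 → f/2 → f/2.2 → f/2.5 → f/2.8 → f/3.2 → f/3.5 → f/4 → f/4.5 → f/5 → f/5.6 → f/6.3.

f/6.3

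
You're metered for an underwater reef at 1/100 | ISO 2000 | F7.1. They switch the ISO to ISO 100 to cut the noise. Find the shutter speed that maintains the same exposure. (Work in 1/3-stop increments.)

ISO: 2000 → 1600 → 1250 → 1000 → 800 → 640 → 500 → 400 → 320 → 250 → 200 → 160 → 125 → 100 — 4 1/3 stops lower (darker).
Need 4 1/3 stops brighter from the shutter speed: 1/100 → 1/80 → 1/60 → 1/50 → 1/40 → 1/30 → 1/25 → 1/20 → 1/15 → 1/13 → 1/10 → 1/8 → 1/6 → 1/5.

1/5s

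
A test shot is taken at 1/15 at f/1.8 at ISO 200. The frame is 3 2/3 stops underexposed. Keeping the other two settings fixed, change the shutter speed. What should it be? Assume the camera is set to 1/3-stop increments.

0.8 s

Underexposed by 3 2/3 stops → need 3 2/3 stops brighter.
Shutter speed: 1/15 → 1/13 → 1/10 → 1/8 → 1/6 → 1/5 → 1/4 → 0.3 → 0.4 → 0.5 → 0.6 → 0.8.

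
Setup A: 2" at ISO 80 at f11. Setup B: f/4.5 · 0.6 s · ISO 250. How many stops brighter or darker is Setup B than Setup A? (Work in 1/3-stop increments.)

2 2/3 stops brighter

Aperture: f/11 → f/10 → f/9 → f/8 → f/7.1 → f/6.3 → f/5.6 → f/5 → f/4.5 — 2 2/3 stops wider (brighter).
Shutter speed: 2 → 1.6 → 1.3 → 1 → 0.8 → 0.6 — 1 2/3 stops faster (darker).
ISO: 80 → 100 → 125 → 160 → 200 → 250 — 1 2/3 stops higher (brighter).
Net: +2 2/3 −1 2/3 +1 2/3 = +2 2/3 stops.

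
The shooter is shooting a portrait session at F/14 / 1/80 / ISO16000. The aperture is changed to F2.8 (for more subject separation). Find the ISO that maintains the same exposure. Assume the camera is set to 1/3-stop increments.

ISO 640

Aperture: f/14 → f/13 → f/11 → f/10 → f/9 → f/8 → f/7.1 → f/6.3 → f/5.6 → f/5 → f/4.5 → f/4 → f/3.5 → f/3.2 → f/2.8 — 4 2/3 stops wider (brighter).
Need 4 2/3 stops darker from the ISO: 16000 → 12800 → 10000 → 8000 → 6400 → 5000 → 4000 → 3200 → 2500 → 2000 → 1600 → 1250 → 1000 → 800 → 640.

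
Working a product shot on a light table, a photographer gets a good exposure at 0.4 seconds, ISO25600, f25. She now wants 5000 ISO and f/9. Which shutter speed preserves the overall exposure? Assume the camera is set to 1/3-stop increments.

1/4s

ISO: 25600 → 20000 → 16000 → 12800 → 10000 → 8000 → 6400 → 5000 — 2 1/3 stops dropped (darker).
Aperture: f/25 → f/22 → f/20 → f/18 → f/16 → f/14 → f/13 → f/11 → f/10 → f/9 — 3 stops opened up (brighter).
Net change so far: 2/3 stop brighter. Offset with the shutter speed: 0.4 → 0.3 → 1/4.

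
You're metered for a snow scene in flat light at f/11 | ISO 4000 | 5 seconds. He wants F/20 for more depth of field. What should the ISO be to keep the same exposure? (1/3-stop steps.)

ISO 12800

Aperture: f/11 → f/13 → f/14 → f/16 → f/18 → f/20 — 1 2/3 stops smaller aperture (darker).
Need 1 2/3 stops brighter from the ISO: 4000 → 5000 → 6400 → 8000 → 10000 → 12800.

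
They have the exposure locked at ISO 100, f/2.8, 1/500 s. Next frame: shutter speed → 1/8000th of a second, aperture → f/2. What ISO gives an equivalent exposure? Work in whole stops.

Shutter speed: 1/500 → 1/1000 → 1/2000 → 1/4000 → 1/8000 — 4 stops faster (darker).
Aperture: f/2.8 → f/2 — 1 stop opened up (brighter).
Net change so far: 3 stops darker. Offset with the ISO: 100 → 200 → 400 → 800.

ISO 800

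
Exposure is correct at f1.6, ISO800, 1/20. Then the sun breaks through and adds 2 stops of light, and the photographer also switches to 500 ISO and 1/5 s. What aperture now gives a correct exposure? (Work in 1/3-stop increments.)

Scene light: 2 stops brighter.
ISO: 800 → 640 → 500 — 2/3 stop dropped (darker).
Shutter speed: 1/20 → 1/15 → 1/13 → 1/10 → 1/8 → 1/6 → 1/5 — 2 stops slower (brighter).
Net so far: 3 1/3 stops brighter. Aperture: f/1.6 → f/1.8 → f/2 → f/2.2 → f/2.5 → f/2.8 → f/3.2 → f/3.5 → f/4 → f/4.5 → f/5.

f/5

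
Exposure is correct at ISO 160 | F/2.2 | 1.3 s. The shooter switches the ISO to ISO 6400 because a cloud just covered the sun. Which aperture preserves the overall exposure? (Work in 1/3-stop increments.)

ISO: 160 → 200 → 250 → 320 → 400 → 500 → 640 → 800 → 1000 → 1250 → 1600 → 2000 → 2500 → 3200 → 4000 → 5000 → 6400 — 5 1/3 stops raised (brighter).
Need 5 1/3 stops darker from the aperture: f/2.2 → f/2.5 → f/2.8 → f/3.2 → f/3.5 → f/4 → f/4.5 → f/5 → f/5.6 → f/6.3 → f/7.1 → f/8 → f/9 → f/10 → f/11 → f/13 → f/14.

f/14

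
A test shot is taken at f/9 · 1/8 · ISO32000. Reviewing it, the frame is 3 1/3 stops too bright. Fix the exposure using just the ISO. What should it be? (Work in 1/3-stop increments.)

ISO 3200

Overexposed by 3 1/3 stops → need 3 1/3 stops darker.
ISO: 32000 → 25600 → 20000 → 16000 → 12800 → 10000 → 8000 → 6400 → 5000 → 4000 → 3200.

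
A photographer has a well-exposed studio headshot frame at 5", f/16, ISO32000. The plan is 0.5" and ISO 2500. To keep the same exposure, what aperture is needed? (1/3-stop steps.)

Shutter speed: 5 → 4 → 3.2 → 2.5 → 2 → 1.6 → 1.3 → 1 → 0.8 → 0.6 → 0.5 — 3 1/3 stops faster (darker).
ISO: 32000 → 25600 → 20000 → 16000 → 12800 → 10000 → 8000 → 6400 → 5000 → 4000 → 3200 → 2500 — 3 2/3 stops lower (darker).
Net change so far: 7 stops darker. Offset with the aperture: f/16 → f/14 → f/13 → f/11 → f/10 → f/9 → f/8 → f/7.1 → f/6.3 → f/5.6 → f/5 → f/4.5 → f/4 → f/3.5 → f/3.2 → f/2.8 → f/2.5 → f/2.2 → f/2 → f/1.8 → f/1.6 → f/1.4.

f/1.4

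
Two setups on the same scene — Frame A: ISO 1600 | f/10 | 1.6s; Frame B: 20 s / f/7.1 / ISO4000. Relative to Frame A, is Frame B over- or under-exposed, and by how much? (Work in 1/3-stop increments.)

Aperture: f/10 → f/9 → f/8 → f/7.1 — 1 stop opened up (brighter).
Shutter speed: 1.6 → 2 → 2.5 → 3.2 → 4 → 5 → 6 → 8 → 10 → 13 → 15 → 20 — 3 2/3 stops slower (brighter).
ISO: 1600 → 2000 → 2500 → 3200 → 4000 — 1 1/3 stops raised (brighter).
Net: +1 +3 2/3 +1 1/3 = +6 stops.

6 stops brighter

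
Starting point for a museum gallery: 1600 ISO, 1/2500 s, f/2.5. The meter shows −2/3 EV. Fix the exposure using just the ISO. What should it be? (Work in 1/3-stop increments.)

Underexposed by 2/3 stop → need 2/3 stop brighter.
ISO: 1600 → 2000 → 2500.

ISO 2500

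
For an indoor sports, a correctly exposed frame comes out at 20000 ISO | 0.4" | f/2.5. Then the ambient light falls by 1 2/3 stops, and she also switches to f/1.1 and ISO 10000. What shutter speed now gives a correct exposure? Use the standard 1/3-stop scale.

Scene light: 1 2/3 stops darker.
Aperture: f/2.5 → f/2.2 → f/2 → f/1.8 → f/1.6 → f/1.4 → f/1.2 → f/1.1 — 2 1/3 stops larger aperture (brighter).
ISO: 20000 → 16000 → 12800 → 10000 — 1 stop lower (darker).
Net so far: 1/3 stop darker. Shutter speed: 0.4 → 0.5.

0.5 s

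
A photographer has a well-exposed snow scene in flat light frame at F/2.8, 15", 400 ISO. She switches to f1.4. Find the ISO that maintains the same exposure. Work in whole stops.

ISO 100

Aperture: f/2.8 → f/2 → f/1.4 — 2 stops wider (brighter).
Need 2 stops darker from the ISO: 400 → 200 → 100.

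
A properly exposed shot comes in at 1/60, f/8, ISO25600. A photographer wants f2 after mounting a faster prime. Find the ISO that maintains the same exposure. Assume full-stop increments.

Aperture: f/8 → f/5.6 → f/4 → f/2.8 → f/2 — 4 stops larger aperture (brighter).
Need 4 stops darker from the ISO: 25600 → 12800 → 6400 → 3200 → 1600.

ISO 1600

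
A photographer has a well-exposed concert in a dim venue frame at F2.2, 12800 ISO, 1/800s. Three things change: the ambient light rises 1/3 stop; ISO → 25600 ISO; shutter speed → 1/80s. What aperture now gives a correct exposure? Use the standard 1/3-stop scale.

Scene light: 1/3 stop brighter.
ISO: 12800 → 16000 → 20000 → 25600 — 1 stop raised (brighter).
Shutter speed: 1/800 → 1/640 → 1/500 → 1/400 → 1/320 → 1/250 → 1/200 → 1/160 → 1/125 → 1/100 → 1/80 — 3 1/3 stops longer (brighter).
Net so far: 4 2/3 stops brighter. Aperture: f/2.2 → f/2.5 → f/2.8 → f/3.2 → f/3.5 → f/4 → f/4.5 → f/5 → f/5.6 → f/6.3 → f/7.1 → f/8 → f/9 → f/10 → f/11.

f/11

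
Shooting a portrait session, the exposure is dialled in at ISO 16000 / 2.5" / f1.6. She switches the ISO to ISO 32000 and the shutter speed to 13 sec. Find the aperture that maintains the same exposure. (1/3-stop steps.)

f/5

ISO: 16000 → 20000 → 25600 → 32000 — 1 stop raised (brighter).
Shutter speed: 2.5 → 3.2 → 4 → 5 → 6 → 8 → 10 → 13 — 2 1/3 stops slower (brighter).
Net change so far: 3 1/3 stops brighter. Offset with the aperture: f/1.6 → f/1.8 → f/2 → f/2.2 → f/2.5 → f/2.8 → f/3.2 → f/3.5 → f/4 → f/4.5 → f/5.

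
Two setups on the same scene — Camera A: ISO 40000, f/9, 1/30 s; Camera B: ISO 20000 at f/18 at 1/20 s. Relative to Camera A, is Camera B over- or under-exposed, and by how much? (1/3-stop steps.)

2 1/3 stops darker

Aperture: f/9 → f/10 → f/11 → f/13 → f/14 → f/16 → f/18 — 2 stops narrower (darker).
Shutter speed: 1/30 → 1/25 → 1/20 — 2/3 stop slower (brighter).
ISO: 40000 → 32000 → 25600 → 20000 — 1 stop dropped (darker).
Net: −2 +2/3 −1 = −2 1/3 stops.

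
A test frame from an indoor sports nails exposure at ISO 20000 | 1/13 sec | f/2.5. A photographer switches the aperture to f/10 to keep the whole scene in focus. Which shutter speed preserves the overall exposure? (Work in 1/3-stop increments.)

Aperture: f/2.5 → f/2.8 → f/3.2 → f/3.5 → f/4 → f/4.5 → f/5 → f/5.6 → f/6.3 → f/7.1 → f/8 → f/9 → f/10 — 4 stops narrower (darker).
Need 4 stops brighter from the shutter speed: 1/13 → 1/10 → 1/8 → 1/6 → 1/5 → 1/4 → 0.3 → 0.4 → 0.5 → 0.6 → 0.8 → 1 → 1.3.

1.3 s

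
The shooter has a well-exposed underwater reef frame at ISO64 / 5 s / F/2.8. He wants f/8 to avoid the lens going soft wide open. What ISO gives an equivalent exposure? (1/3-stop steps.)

ISO 500

Aperture: f/2.8 → f/3.2 → f/3.5 → f/4 → f/4.5 → f/5 → f/5.6 → f/6.3 → f/7.1 → f/8 — 3 stops stopped down (darker).
Need 3 stops brighter from the ISO: 64 → 80 → 100 → 125 → 160 → 200 → 250 → 320 → 400 → 500.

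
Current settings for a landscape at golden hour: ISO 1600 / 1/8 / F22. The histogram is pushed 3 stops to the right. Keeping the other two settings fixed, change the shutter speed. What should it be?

1/60s

Overexposed by 3 stops → need 3 stops darker.
Shutter speed: 1/8 → 1/15 → 1/30 → 1/60.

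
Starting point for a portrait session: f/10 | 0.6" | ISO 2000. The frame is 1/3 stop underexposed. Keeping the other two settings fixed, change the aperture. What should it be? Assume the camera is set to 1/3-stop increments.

Underexposed by 1/3 stop → need 1/3 stop brighter.
Aperture: f/10 → f/9.

f/9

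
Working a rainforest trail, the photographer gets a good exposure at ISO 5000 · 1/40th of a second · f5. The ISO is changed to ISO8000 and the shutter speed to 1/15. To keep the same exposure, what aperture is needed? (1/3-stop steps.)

f/10

ISO: 5000 → 6400 → 8000 — 2/3 stop higher (brighter).
Shutter speed: 1/40 → 1/30 → 1/25 → 1/20 → 1/15 — 1 1/3 stops longer (brighter).
Net change so far: 2 stops brighter. Offset with the aperture: f/5 → f/5.6 → f/6.3 → f/7.1 → f/8 → f/9 → f/10.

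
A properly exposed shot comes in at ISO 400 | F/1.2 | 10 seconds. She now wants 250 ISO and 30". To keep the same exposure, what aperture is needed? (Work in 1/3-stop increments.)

ISO: 400 → 320 → 250 — 2/3 stop dropped (darker).
Shutter speed: 10 → 13 → 15 → 20 → 25 → 30 — 1 2/3 stops longer (brighter).
Net change so far: 1 stop brighter. Offset with the aperture: f/1.2 → f/1.4 → f/1.6 → f/1.8.

f/1.8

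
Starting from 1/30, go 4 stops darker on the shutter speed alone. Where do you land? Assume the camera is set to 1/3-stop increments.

1/500s

Shutter speed: 1/30 → 1/40 → 1/50 → 1/60 → 1/80 → 1/100 → 1/125 → 1/160 → 1/200 → 1/250 → 1/320 → 1/400 → 1/500 — 4 stops shorter (darker).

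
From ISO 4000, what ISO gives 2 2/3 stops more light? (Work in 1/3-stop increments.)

ISO 25600

ISO: 4000 → 5000 → 6400 → 8000 → 10000 → 12800 → 16000 → 20000 → 25600 — 2 2/3 stops higher (brighter).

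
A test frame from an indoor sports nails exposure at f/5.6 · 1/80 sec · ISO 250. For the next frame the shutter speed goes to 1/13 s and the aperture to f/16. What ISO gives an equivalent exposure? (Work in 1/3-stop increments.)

Shutter speed: 1/80 → 1/60 → 1/50 → 1/40 → 1/30 → 1/25 → 1/20 → 1/15 → 1/13 — 2 2/3 stops longer (brighter).
Aperture: f/5.6 → f/6.3 → f/7.1 → f/8 → f/9 → f/10 → f/11 → f/13 → f/14 → f/16 — 3 stops narrower (darker).
Net change so far: 1/3 stop darker. Offset with the ISO: 250 → 320.

ISO 320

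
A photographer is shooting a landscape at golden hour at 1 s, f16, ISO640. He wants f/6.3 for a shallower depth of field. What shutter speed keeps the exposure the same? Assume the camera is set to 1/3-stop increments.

Aperture: f/16 → f/14 → f/13 → f/11 → f/10 → f/9 → f/8 → f/7.1 → f/6.3 — 2 2/3 stops wider (brighter).
Need 2 2/3 stops darker from the shutter speed: 1 → 0.8 → 0.6 → 0.5 → 0.4 → 0.3 → 1/4 → 1/5 → 1/6.

1/6s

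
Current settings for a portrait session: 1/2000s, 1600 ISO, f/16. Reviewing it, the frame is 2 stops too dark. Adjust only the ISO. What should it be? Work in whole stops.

Underexposed by 2 stops → need 2 stops brighter.
ISO: 1600 → 3200 → 6400.

ISO 6400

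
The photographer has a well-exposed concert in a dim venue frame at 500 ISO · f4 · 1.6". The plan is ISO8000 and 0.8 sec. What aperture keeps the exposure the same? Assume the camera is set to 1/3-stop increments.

ISO: 500 → 640 → 800 → 1000 → 1250 → 1600 → 2000 → 2500 → 3200 → 4000 → 5000 → 6400 → 8000 — 4 stops higher (brighter).
Shutter speed: 1.6 → 1.3 → 1 → 0.8 — 1 stop faster (darker).
Net change so far: 3 stops brighter. Offset with the aperture: f/4 → f/4.5 → f/5 → f/5.6 → f/6.3 → f/7.1 → f/8 → f/9 → f/10 → f/11.

f/11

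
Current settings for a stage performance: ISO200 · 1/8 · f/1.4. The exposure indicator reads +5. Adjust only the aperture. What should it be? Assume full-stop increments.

f/8

Overexposed by 5 stops → need 5 stops darker.
Aperture: f/1.4 → f/2 → f/2.8 → f/4 → f/5.6 → f/8.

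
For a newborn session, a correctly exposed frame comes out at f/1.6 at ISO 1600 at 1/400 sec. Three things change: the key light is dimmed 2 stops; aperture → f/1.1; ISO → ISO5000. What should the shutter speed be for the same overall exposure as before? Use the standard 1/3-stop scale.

Scene light: 2 stops darker.
Aperture: f/1.6 → f/1.4 → f/1.2 → f/1.1 — 1 stop wider (brighter).
ISO: 1600 → 2000 → 2500 → 3200 → 4000 → 5000 — 1 2/3 stops higher (brighter).
Net so far: 2/3 stop brighter. Shutter speed: 1/400 → 1/500 → 1/640.

1/640s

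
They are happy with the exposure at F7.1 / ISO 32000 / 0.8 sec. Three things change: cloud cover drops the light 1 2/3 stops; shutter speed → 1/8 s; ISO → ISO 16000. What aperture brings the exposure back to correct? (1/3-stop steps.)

Scene light: 1 2/3 stops darker.
Shutter speed: 0.8 → 0.6 → 0.5 → 0.4 → 0.3 → 1/4 → 1/5 → 1/6 → 1/8 — 2 2/3 stops shorter (darker).
ISO: 32000 → 25600 → 20000 → 16000 — 1 stop lower (darker).
Net so far: 5 1/3 stops darker. Aperture: f/7.1 → f/6.3 → f/5.6 → f/5 → f/4.5 → f/4 → f/3.5 → f/3.2 → f/2.8 → f/2.5 → f/2.2 → f/2 → f/1.8 → f/1.6 → f/1.4 → f/1.2 → f/1.1.

f/1.1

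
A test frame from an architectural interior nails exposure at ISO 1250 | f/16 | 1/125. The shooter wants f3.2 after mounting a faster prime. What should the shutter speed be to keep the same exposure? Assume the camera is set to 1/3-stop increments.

Aperture: f/16 → f/14 → f/13 → f/11 → f/10 → f/9 → f/8 → f/7.1 → f/6.3 → f/5.6 → f/5 → f/4.5 → f/4 → f/3.5 → f/3.2 — 4 2/3 stops wider (brighter).
Need 4 2/3 stops darker from the shutter speed: 1/125 → 1/160 → 1/200 → 1/250 → 1/320 → 1/400 → 1/500 → 1/640 → 1/800 → 1/1000 → 1/1250 → 1/1600 → 1/2000 → 1/2500 → 1/3200.

1/3200s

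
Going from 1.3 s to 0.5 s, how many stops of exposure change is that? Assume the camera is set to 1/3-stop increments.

1.3 → 1 → 0.8 → 0.6 → 0.5 — count the steps: 4 third-stops = 1 1/3 stops.

1 1/3 stops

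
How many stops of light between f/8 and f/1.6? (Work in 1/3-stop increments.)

4 2/3 stops

f/8 → f/7.1 → f/6.3 → f/5.6 → f/5 → f/4.5 → f/4 → f/3.5 → f/3.2 → f/2.8 → f/2.5 → f/2.2 → f/2 → f/1.8 → f/1.6 — count the steps: 14 third-stops = 4 2/3 stops.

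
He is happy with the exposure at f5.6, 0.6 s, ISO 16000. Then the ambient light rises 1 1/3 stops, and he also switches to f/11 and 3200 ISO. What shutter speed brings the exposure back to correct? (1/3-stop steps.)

Scene light: 1 1/3 stops brighter.
Aperture: f/5.6 → f/6.3 → f/7.1 → f/8 → f/9 → f/10 → f/11 — 2 stops stopped down (darker).
ISO: 16000 → 12800 → 10000 → 8000 → 6400 → 5000 → 4000 → 3200 — 2 1/3 stops dropped (darker).
Net so far: 3 stops darker. Shutter speed: 0.6 → 0.8 → 1 → 1.3 → 1.6 → 2 → 2.5 → 3.2 → 4 → 5.

5 s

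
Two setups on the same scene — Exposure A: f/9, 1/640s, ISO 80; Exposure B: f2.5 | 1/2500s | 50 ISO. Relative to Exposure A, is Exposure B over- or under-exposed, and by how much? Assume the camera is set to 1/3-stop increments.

1 stop brighter

Aperture: f/9 → f/8 → f/7.1 → f/6.3 → f/5.6 → f/5 → f/4.5 → f/4 → f/3.5 → f/3.2 → f/2.8 → f/2.5 — 3 2/3 stops wider (brighter).
Shutter speed: 1/640 → 1/800 → 1/1000 → 1/1250 → 1/1600 → 1/2000 → 1/2500 — 2 stops faster (darker).
ISO: 80 → 64 → 50 — 2/3 stop lower (darker).
Net: +3 2/3 −2 −2/3 = +1 stop.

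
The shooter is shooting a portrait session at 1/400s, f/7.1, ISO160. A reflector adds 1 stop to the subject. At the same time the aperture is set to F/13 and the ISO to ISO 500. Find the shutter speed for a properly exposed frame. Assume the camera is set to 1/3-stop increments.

Scene light: 1 stop brighter.
Aperture: f/7.1 → f/8 → f/9 → f/10 → f/11 → f/13 — 1 2/3 stops narrower (darker).
ISO: 160 → 200 → 250 → 320 → 400 → 500 — 1 2/3 stops higher (brighter).
Net so far: 1 stop brighter. Shutter speed: 1/400 → 1/500 → 1/640 → 1/800.

1/800s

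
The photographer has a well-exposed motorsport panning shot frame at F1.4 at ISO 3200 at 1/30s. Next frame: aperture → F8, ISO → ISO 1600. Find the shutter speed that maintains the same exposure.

Aperture: f/1.4 → f/2 → f/2.8 → f/4 → f/5.6 → f/8 — 5 stops smaller aperture (darker).
ISO: 3200 → 1600 — 1 stop dropped (darker).
Net change so far: 6 stops darker. Offset with the shutter speed: 1/30 → 1/15 → 1/8 → 1/4 → 1/2 → 1 → 2.

2 s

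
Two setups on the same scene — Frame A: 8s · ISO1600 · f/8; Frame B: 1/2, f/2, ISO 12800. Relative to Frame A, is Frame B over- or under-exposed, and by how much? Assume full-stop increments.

3 stops brighter

Aperture: f/8 → f/5.6 → f/4 → f/2.8 → f/2 — 4 stops opened up (brighter).
Shutter speed: 8 → 4 → 2 → 1 → 1/2 — 4 stops faster (darker).
ISO: 1600 → 3200 → 6400 → 12800 — 3 stops raised (brighter).
Net: +4 −4 +3 = +3 stops.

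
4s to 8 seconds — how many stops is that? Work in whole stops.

4 → 8 — count the steps: 1 stop.

1 stop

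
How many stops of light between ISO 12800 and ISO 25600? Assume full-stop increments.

1 stop

12800 → 25600 — count the steps: 1 stop.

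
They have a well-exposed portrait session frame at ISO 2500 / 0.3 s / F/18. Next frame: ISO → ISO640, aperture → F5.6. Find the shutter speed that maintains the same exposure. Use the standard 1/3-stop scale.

ISO: 2500 → 2000 → 1600 → 1250 → 1000 → 800 → 640 — 2 stops dropped (darker).
Aperture: f/18 → f/16 → f/14 → f/13 → f/11 → f/10 → f/9 → f/8 → f/7.1 → f/6.3 → f/5.6 — 3 1/3 stops wider (brighter).
Net change so far: 1 1/3 stops brighter. Offset with the shutter speed: 0.3 → 1/4 → 1/5 → 1/6 → 1/8.

1/8s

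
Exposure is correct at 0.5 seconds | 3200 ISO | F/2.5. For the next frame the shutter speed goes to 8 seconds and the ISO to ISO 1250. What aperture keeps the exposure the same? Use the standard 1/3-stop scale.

Shutter speed: 0.5 → 0.6 → 0.8 → 1 → 1.3 → 1.6 → 2 → 2.5 → 3.2 → 4 → 5 → 6 → 8 — 4 stops longer (brighter).
ISO: 3200 → 2500 → 2000 → 1600 → 1250 — 1 1/3 stops lower (darker).
Net change so far: 2 2/3 stops brighter. Offset with the aperture: f/2.5 → f/2.8 → f/3.2 → f/3.5 → f/4 → f/4.5 → f/5 → f/5.6 → f/6.3.

f/6.3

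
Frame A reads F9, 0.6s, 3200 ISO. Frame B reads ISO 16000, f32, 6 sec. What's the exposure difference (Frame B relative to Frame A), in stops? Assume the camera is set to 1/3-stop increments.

Aperture: f/9 → f/10 → f/11 → f/13 → f/14 → f/16 → f/18 → f/20 → f/22 → f/25 → f/29 → f/32 — 3 2/3 stops narrower (darker).
Shutter speed: 0.6 → 0.8 → 1 → 1.3 → 1.6 → 2 → 2.5 → 3.2 → 4 → 5 → 6 — 3 1/3 stops longer (brighter).
ISO: 3200 → 4000 → 5000 → 6400 → 8000 → 10000 → 12800 → 16000 — 2 1/3 stops raised (brighter).
Net: −3 2/3 +3 1/3 +2 1/3 = +2 stops.

2 stops brighter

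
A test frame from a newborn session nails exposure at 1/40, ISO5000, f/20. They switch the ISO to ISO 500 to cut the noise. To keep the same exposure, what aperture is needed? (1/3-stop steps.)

f/6.3

ISO: 5000 → 4000 → 3200 → 2500 → 2000 → 1600 → 1250 → 1000 → 800 → 640 → 500 — 3 1/3 stops lower (darker).
Need 3 1/3 stops brighter from the aperture: f/20 → f/18 → f/16 → f/14 → f/13 → f/11 → f/10 → f/9 → f/8 → f/7.1 → f/6.3.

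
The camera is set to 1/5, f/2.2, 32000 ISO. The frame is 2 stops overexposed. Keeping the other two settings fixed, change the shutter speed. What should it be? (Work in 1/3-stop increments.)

1/20s

Overexposed by 2 stops → need 2 stops darker.
Shutter speed: 1/5 → 1/6 → 1/8 → 1/10 → 1/13 → 1/15 → 1/20.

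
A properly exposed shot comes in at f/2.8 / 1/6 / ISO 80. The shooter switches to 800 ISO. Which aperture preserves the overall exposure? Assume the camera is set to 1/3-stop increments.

ISO: 80 → 100 → 125 → 160 → 200 → 250 → 320 → 400 → 500 → 640 → 800 — 3 1/3 stops raised (brighter).
Need 3 1/3 stops darker from the aperture: f/2.8 → f/3.2 → f/3.5 → f/4 → f/4.5 → f/5 → f/5.6 → f/6.3 → f/7.1 → f/8 → f/9.

f/9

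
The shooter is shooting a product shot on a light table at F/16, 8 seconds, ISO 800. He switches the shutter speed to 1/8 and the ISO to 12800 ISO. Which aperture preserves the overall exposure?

Shutter speed: 8 → 4 → 2 → 1 → 1/2 → 1/4 → 1/8 — 6 stops shorter (darker).
ISO: 800 → 1600 → 3200 → 6400 → 12800 — 4 stops raised (brighter).
Net change so far: 2 stops darker. Offset with the aperture: f/16 → f/11 → f/8.

f/8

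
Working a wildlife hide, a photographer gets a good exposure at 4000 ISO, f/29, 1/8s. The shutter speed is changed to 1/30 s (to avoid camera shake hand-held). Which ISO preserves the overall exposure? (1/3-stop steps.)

ISO 16000

Shutter speed: 1/8 → 1/10 → 1/13 → 1/15 → 1/20 → 1/25 → 1/30 — 2 stops faster (darker).
Need 2 stops brighter from the ISO: 4000 → 5000 → 6400 → 8000 → 10000 → 12800 → 16000.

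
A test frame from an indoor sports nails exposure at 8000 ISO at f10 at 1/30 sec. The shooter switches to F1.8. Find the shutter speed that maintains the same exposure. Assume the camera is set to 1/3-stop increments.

1/1000s

Aperture: f/10 → f/9 → f/8 → f/7.1 → f/6.3 → f/5.6 → f/5 → f/4.5 → f/4 → f/3.5 → f/3.2 → f/2.8 → f/2.5 → f/2.2 → f/2 → f/1.8 — 5 stops wider (brighter).
Need 5 stops darker from the shutter speed: 1/30 → 1/40 → 1/50 → 1/60 → 1/80 → 1/100 → 1/125 → 1/160 → 1/200 → 1/250 → 1/320 → 1/400 → 1/500 → 1/640 → 1/800 → 1/1000.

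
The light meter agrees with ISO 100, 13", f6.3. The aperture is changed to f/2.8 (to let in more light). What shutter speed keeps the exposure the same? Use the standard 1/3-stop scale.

2.5 s

Aperture: f/6.3 → f/5.6 → f/5 → f/4.5 → f/4 → f/3.5 → f/3.2 → f/2.8 — 2 1/3 stops larger aperture (brighter).
Need 2 1/3 stops darker from the shutter speed: 13 → 10 → 8 → 6 → 5 → 4 → 3.2 → 2.5.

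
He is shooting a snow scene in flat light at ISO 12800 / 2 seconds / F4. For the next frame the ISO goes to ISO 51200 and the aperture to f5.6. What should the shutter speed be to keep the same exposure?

ISO: 12800 → 25600 → 51200 — 2 stops higher (brighter).
Aperture: f/4 → f/5.6 — 1 stop smaller aperture (darker).
Net change so far: 1 stop brighter. Offset with the shutter speed: 2 → 1.

1 s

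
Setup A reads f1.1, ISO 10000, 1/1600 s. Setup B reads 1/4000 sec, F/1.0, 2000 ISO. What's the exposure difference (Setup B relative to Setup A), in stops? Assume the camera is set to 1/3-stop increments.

Aperture: f/1.1 → f/1.0 — 1/3 stop larger aperture (brighter).
Shutter speed: 1/1600 → 1/2000 → 1/2500 → 1/3200 → 1/4000 — 1 1/3 stops faster (darker).
ISO: 10000 → 8000 → 6400 → 5000 → 4000 → 3200 → 2500 → 2000 — 2 1/3 stops dropped (darker).
Net: +1/3 −1 1/3 −2 1/3 = −3 1/3 stops.

3 1/3 stops darker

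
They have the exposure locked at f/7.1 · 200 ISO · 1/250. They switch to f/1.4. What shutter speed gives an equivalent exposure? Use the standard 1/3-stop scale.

1/6400s

Aperture: f/7.1 → f/6.3 → f/5.6 → f/5 → f/4.5 → f/4 → f/3.5 → f/3.2 → f/2.8 → f/2.5 → f/2.2 → f/2 → f/1.8 → f/1.6 → f/1.4 — 4 2/3 stops larger aperture (brighter).
Need 4 2/3 stops darker from the shutter speed: 1/250 → 1/320 → 1/400 → 1/500 → 1/640 → 1/800 → 1/1000 → 1/1250 → 1/1600 → 1/2000 → 1/2500 → 1/3200 → 1/4000 → 1/5000 → 1/6400.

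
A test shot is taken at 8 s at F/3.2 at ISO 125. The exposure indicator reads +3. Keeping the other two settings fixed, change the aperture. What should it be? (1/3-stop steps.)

Overexposed by 3 stops → need 3 stops darker.
Aperture: f/3.2 → f/3.5 → f/4 → f/4.5 → f/5 → f/5.6 → f/6.3 → f/7.1 → f/8 → f/9.

f/9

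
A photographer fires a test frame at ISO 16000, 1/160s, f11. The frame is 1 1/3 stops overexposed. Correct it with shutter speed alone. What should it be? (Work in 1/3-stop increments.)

1/400s

Overexposed by 1 1/3 stops → need 1 1/3 stops darker.
Shutter speed: 1/160 → 1/200 → 1/250 → 1/320 → 1/400.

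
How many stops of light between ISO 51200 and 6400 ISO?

3 stops

51200 → 25600 → 12800 → 6400 — count the steps: 3 stops.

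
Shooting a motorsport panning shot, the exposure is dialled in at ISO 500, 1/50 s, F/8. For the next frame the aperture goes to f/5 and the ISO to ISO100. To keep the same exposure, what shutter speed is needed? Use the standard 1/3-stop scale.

Aperture: f/8 → f/7.1 → f/6.3 → f/5.6 → f/5 — 1 1/3 stops wider (brighter).
ISO: 500 → 400 → 320 → 250 → 200 → 160 → 125 → 100 — 2 1/3 stops dropped (darker).
Net change so far: 1 stop darker. Offset with the shutter speed: 1/50 → 1/40 → 1/30 → 1/25.

1/25s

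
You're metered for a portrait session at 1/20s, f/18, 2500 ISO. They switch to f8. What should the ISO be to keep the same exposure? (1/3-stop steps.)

Aperture: f/18 → f/16 → f/14 → f/13 → f/11 → f/10 → f/9 → f/8 — 2 1/3 stops larger aperture (brighter).
Need 2 1/3 stops darker from the ISO: 2500 → 2000 → 1600 → 1250 → 1000 → 800 → 640 → 500.

ISO 500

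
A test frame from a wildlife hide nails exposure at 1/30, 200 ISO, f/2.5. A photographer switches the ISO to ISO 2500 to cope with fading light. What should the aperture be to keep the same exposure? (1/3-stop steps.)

ISO: 200 → 250 → 320 → 400 → 500 → 640 → 800 → 1000 → 1250 → 1600 → 2000 → 2500 — 3 2/3 stops raised (brighter).
Need 3 2/3 stops darker from the aperture: f/2.5 → f/2.8 → f/3.2 → f/3.5 → f/4 → f/4.5 → f/5 → f/5.6 → f/6.3 → f/7.1 → f/8 → f/9.

f/9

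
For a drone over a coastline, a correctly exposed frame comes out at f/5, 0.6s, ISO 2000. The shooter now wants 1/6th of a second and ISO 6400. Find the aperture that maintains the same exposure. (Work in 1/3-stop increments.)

f/4.5

Shutter speed: 0.6 → 0.5 → 0.4 → 0.3 → 1/4 → 1/5 → 1/6 — 2 stops shorter (darker).
ISO: 2000 → 2500 → 3200 → 4000 → 5000 → 6400 — 1 2/3 stops raised (brighter).
Net change so far: 1/3 stop darker. Offset with the aperture: f/5 → f/4.5.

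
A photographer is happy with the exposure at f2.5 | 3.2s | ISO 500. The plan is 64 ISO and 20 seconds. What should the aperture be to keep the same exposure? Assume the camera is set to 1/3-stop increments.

ISO: 500 → 400 → 320 → 250 → 200 → 160 → 125 → 100 → 80 → 64 — 3 stops lower (darker).
Shutter speed: 3.2 → 4 → 5 → 6 → 8 → 10 → 13 → 15 → 20 — 2 2/3 stops longer (brighter).
Net change so far: 1/3 stop darker. Offset with the aperture: f/2.5 → f/2.2.

f/2.2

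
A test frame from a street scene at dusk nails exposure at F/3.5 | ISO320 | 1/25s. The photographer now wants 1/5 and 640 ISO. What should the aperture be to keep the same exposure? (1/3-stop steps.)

Shutter speed: 1/25 → 1/20 → 1/15 → 1/13 → 1/10 → 1/8 → 1/6 → 1/5 — 2 1/3 stops slower (brighter).
ISO: 320 → 400 → 500 → 640 — 1 stop higher (brighter).
Net change so far: 3 1/3 stops brighter. Offset with the aperture: f/3.5 → f/4 → f/4.5 → f/5 → f/5.6 → f/6.3 → f/7.1 → f/8 → f/9 → f/10 → f/11.

f/11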